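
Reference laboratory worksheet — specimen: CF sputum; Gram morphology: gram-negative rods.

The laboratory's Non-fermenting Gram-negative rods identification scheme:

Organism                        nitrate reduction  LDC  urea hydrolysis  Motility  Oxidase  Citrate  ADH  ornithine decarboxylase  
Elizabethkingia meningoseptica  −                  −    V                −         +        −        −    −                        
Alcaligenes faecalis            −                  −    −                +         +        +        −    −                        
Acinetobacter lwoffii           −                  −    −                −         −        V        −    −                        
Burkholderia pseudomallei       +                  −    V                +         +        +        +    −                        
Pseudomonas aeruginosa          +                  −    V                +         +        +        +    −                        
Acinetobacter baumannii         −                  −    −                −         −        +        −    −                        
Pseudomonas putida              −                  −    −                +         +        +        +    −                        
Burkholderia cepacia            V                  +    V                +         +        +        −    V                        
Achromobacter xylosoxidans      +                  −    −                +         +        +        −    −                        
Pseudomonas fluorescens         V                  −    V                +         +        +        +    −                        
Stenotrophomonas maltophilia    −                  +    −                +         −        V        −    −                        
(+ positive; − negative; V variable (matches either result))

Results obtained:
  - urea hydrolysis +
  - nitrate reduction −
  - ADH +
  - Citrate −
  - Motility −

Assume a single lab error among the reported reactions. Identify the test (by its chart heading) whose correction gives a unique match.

ADH

As reported, no row in the chart matches all 5 reactions.
Reversing Motility → still no organism matches.
Reversing Citrate → still no organism matches.
Reversing nitrate reduction → still no organism matches.
Reversing urea hydrolysis → still no organism matches.
Reversing ADH (to −) → unique match: Elizabethkingia meningoseptica.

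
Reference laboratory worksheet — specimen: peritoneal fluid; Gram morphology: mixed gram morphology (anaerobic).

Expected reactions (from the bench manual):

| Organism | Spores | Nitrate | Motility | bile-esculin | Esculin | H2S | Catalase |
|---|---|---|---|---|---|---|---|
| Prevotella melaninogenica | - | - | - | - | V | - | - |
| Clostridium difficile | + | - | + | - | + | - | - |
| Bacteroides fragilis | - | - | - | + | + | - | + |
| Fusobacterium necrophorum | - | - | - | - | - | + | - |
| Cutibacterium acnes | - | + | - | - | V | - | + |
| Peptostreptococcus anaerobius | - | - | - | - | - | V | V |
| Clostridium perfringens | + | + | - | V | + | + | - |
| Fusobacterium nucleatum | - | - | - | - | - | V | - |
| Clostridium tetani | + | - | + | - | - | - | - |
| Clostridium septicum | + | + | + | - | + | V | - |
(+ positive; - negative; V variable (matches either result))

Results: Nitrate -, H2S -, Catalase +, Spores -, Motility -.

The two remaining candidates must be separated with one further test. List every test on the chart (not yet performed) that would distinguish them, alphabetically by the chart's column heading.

bile-esculin, Esculin

Motility -: excludes Clostridium difficile, Clostridium tetani, Clostridium septicum — 7 left.
Spores -: excludes Clostridium perfringens — 6 left.
Catalase +: excludes Prevotella melaninogenica, Fusobacterium necrophorum, Fusobacterium nucleatum — 3 left.
H2S -: all 3 remaining candidates are consistent.
Nitrate -: excludes Cutibacterium acnes — 2 left.
Two candidates remain: Bacteroides fragilis and Peptostreptococcus anaerobius.
  bile-esculin: Bacteroides fragilis +, Peptostreptococcus anaerobius - — discriminates.
  Esculin: Bacteroides fragilis +, Peptostreptococcus anaerobius - — discriminates.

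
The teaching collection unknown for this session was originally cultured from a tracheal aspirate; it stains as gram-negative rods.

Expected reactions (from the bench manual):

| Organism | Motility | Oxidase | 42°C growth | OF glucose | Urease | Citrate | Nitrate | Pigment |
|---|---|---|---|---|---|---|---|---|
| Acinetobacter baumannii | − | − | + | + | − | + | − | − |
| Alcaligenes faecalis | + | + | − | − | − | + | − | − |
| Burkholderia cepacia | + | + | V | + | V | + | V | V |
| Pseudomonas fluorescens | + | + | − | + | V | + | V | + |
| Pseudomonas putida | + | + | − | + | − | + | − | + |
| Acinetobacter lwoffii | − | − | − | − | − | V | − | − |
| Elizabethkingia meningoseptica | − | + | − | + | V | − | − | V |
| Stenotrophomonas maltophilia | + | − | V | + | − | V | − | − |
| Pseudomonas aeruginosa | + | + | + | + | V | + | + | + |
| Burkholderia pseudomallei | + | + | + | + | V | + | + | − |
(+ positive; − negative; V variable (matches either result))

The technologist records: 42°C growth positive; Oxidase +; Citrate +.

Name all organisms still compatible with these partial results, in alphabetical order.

Oxidase +: excludes Acinetobacter baumannii, Acinetobacter lwoffii, Stenotrophomonas maltophilia — 7 left.
Citrate +: excludes Elizabethkingia meningoseptica — 6 left.
42°C growth +: excludes Alcaligenes faecalis, Pseudomonas fluorescens, Pseudomonas putida — 3 left.

Burkholderia cepacia, Burkholderia pseudomallei, Pseudomonas aeruginosa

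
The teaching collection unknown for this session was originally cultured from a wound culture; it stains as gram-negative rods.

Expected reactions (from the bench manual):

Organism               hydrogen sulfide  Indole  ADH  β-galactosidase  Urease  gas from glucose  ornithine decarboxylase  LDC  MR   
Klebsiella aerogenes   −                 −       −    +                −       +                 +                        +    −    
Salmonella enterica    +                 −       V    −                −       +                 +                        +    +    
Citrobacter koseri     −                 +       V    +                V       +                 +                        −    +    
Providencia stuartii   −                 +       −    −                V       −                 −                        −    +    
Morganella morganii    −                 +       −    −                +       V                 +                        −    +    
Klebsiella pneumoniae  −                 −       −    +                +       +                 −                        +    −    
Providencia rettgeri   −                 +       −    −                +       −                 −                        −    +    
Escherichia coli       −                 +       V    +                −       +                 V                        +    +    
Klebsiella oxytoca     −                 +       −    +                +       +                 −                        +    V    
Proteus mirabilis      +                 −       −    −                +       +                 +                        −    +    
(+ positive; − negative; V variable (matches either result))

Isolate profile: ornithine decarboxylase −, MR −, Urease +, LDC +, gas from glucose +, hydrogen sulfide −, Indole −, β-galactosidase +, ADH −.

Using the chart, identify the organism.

Klebsiella pneumoniae

β-galactosidase +: excludes 5 organisms — 5 left.
MR −: excludes Citrobacter koseri, Escherichia coli — 3 left.
LDC +: all 3 remaining candidates are consistent.
Urease +: excludes Klebsiella aerogenes — 2 left.
Indole −: excludes Klebsiella oxytoca — 1 left.
hydrogen sulfide −: the one remaining candidate is consistent.
ADH −: the one remaining candidate is consistent.
ornithine decarboxylase −: the one remaining candidate is consistent.
gas from glucose +: the one remaining candidate is consistent.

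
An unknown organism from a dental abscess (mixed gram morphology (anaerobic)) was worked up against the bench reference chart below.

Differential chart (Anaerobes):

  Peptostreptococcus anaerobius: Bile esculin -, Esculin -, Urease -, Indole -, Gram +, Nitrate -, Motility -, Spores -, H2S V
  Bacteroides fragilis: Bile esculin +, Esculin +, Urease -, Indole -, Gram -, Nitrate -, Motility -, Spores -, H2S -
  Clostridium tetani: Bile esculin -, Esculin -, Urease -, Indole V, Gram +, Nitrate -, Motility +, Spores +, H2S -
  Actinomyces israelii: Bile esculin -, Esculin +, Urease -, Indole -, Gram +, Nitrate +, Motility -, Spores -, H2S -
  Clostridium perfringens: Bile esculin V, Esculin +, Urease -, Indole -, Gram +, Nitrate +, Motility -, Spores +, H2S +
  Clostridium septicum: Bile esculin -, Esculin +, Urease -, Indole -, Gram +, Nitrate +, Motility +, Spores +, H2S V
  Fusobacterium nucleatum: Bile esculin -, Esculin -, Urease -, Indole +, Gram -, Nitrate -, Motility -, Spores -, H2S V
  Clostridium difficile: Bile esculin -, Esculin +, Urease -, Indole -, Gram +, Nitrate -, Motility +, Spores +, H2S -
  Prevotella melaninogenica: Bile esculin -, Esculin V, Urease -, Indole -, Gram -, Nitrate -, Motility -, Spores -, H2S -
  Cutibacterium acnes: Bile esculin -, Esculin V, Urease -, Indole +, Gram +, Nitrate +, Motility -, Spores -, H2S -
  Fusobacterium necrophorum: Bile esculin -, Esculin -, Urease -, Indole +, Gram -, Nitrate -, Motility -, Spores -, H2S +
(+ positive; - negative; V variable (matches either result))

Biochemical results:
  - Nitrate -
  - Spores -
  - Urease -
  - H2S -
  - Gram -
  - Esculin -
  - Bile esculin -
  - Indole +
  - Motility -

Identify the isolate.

Gram -: excludes 7 organisms — 4 left.
Bile esculin -: excludes Bacteroides fragilis — 3 left.
Motility -: all 3 remaining candidates are consistent.
Spores -: all 3 remaining candidates are consistent.
Indole +: excludes Prevotella melaninogenica — 2 left.
Nitrate -: all 2 remaining candidates are consistent.
H2S -: excludes Fusobacterium necrophorum — 1 left.
Esculin -: the one remaining candidate is consistent.
Urease -: the one remaining candidate is consistent.

Fusobacterium nucleatum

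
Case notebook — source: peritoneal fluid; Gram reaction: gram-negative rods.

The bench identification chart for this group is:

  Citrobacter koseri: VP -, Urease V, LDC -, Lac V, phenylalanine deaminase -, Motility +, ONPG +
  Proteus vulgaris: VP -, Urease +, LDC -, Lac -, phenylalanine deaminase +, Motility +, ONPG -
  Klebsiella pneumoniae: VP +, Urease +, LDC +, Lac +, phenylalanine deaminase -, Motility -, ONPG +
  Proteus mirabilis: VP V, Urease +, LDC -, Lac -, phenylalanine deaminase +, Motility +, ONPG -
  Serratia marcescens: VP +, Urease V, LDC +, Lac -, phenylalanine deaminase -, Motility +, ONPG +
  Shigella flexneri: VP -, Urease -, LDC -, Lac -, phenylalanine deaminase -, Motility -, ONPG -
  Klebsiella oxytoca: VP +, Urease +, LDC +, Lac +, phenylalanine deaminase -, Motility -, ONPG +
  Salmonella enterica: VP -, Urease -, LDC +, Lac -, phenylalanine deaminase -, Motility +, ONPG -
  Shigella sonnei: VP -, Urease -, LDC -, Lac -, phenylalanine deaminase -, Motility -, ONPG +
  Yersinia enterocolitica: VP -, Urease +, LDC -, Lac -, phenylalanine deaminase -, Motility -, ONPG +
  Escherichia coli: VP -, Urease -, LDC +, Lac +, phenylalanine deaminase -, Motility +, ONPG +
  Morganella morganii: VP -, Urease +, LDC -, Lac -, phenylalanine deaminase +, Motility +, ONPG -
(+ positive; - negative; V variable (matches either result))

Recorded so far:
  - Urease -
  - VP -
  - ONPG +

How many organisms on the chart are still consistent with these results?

3

ONPG +: excludes 5 organisms — 7 left.
Urease -: excludes Klebsiella pneumoniae, Klebsiella oxytoca, Yersinia enterocolitica — 4 left.
VP -: excludes Serratia marcescens — 3 left.
Still consistent: Citrobacter koseri, Escherichia coli, Shigella sonnei.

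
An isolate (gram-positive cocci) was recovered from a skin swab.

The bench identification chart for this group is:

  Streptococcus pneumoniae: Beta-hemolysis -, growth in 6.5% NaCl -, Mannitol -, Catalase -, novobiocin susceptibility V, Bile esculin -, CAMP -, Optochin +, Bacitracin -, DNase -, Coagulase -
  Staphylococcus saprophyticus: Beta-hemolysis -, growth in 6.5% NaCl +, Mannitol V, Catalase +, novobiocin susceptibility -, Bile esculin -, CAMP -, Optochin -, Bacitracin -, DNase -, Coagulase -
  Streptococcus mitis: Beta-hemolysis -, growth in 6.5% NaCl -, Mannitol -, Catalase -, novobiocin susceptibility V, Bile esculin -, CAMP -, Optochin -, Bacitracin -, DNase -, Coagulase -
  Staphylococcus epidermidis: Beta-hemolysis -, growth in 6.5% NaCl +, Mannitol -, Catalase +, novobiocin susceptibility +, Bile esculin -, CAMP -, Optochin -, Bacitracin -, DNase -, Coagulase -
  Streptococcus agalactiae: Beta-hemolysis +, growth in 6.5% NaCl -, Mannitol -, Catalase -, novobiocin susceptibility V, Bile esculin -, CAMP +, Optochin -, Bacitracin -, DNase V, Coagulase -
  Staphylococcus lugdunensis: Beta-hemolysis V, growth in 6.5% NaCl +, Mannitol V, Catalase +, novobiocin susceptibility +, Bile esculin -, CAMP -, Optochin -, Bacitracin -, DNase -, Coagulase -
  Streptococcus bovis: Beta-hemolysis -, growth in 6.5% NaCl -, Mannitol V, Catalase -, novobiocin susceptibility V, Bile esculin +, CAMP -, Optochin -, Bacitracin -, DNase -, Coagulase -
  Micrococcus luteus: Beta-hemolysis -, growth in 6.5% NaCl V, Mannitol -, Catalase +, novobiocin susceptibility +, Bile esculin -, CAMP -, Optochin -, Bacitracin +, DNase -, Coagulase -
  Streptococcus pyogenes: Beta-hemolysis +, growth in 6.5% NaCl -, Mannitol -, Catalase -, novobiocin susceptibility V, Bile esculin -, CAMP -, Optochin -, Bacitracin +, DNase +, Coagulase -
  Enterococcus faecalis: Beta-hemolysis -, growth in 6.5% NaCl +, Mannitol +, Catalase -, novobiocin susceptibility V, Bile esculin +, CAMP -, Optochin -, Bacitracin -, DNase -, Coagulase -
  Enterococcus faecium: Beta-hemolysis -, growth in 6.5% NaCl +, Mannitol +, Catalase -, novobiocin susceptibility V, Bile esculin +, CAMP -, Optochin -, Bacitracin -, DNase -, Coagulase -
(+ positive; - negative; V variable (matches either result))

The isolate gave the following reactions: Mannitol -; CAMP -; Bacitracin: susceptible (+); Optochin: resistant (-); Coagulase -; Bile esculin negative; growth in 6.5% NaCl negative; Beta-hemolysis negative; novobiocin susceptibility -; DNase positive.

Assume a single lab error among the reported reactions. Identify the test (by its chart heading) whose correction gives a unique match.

As reported, no row in the chart matches all 10 reactions.
Reversing Optochin → still no organism matches.
Reversing CAMP → still no organism matches.
Reversing novobiocin susceptibility → still no organism matches.
Reversing Bacitracin → still no organism matches.
Reversing DNase → still no organism matches.
Reversing Coagulase → still no organism matches.
Reversing growth in 6.5% NaCl → still no organism matches.
Reversing Mannitol → still no organism matches.
Reversing Beta-hemolysis (to +) → unique match: Streptococcus pyogenes.
Reversing Bile esculin → still no organism matches.

Beta-hemolysis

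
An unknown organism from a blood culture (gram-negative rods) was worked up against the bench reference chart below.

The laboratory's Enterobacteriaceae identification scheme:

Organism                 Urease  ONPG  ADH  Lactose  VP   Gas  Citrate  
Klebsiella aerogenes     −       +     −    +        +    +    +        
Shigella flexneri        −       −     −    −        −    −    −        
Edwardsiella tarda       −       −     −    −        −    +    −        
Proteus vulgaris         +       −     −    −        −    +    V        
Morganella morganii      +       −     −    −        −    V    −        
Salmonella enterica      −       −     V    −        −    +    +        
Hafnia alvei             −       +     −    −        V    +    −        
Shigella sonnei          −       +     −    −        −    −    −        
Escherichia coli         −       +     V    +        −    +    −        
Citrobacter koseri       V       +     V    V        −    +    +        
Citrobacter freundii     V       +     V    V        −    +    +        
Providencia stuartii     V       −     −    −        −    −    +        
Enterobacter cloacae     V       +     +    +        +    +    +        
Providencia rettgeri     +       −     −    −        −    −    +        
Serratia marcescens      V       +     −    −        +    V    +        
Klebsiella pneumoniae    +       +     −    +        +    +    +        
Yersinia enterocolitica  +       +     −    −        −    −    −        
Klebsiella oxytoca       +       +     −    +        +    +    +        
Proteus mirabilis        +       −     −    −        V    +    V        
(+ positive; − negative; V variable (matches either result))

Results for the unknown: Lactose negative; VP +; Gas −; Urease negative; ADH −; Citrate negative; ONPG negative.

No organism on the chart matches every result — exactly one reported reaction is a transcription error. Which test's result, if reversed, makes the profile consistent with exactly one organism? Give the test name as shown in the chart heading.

VP

As reported, no row in the chart matches all 7 reactions.
Reversing Urease → still no organism matches.
Reversing ONPG → still no organism matches.
Reversing Gas → still no organism matches.
Reversing VP (to −) → unique match: Shigella flexneri.
Reversing Lactose → still no organism matches.
Reversing Citrate → still no organism matches.
Reversing ADH → still no organism matches.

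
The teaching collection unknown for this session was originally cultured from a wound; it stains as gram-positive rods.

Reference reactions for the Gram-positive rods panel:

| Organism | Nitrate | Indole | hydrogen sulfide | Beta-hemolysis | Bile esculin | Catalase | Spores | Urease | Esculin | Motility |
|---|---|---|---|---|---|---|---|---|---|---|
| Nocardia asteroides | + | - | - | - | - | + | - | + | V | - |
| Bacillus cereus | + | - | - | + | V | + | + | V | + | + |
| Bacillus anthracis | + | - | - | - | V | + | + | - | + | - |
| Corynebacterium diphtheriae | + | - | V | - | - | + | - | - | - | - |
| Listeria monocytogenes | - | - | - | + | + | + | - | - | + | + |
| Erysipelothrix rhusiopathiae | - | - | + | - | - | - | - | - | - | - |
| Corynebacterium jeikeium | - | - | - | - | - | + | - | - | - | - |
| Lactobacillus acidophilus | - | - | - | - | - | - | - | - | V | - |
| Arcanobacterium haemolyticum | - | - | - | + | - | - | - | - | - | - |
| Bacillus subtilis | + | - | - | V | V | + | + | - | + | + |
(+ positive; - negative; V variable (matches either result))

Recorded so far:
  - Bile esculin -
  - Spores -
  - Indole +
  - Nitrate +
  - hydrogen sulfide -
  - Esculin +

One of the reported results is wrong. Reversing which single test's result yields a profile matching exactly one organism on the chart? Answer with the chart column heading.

As reported, no row in the chart matches all 6 reactions.
Reversing Spores → still no organism matches.
Reversing Bile esculin → still no organism matches.
Reversing Indole (to -) → unique match: Nocardia asteroides.
Reversing hydrogen sulfide → still no organism matches.
Reversing Nitrate → still no organism matches.
Reversing Esculin → still no organism matches.

Indole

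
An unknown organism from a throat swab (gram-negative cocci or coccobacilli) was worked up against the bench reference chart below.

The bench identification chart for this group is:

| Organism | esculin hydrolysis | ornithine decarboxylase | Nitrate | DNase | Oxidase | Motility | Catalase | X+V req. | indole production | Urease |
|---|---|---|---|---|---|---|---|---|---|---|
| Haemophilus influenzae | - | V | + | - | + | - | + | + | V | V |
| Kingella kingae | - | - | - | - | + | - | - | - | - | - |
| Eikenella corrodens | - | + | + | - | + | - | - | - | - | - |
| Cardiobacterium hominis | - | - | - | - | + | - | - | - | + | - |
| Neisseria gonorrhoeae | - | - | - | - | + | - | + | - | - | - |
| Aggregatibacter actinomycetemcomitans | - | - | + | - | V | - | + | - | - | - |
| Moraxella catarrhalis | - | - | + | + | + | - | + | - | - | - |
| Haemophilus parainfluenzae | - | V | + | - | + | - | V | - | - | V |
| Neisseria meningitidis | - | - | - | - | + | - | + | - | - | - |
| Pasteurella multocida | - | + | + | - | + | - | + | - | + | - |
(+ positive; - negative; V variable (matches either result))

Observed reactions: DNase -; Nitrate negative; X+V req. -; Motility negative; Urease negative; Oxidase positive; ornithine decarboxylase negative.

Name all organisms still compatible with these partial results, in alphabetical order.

DNase -: excludes Moraxella catarrhalis — 9 left.
X+V req. -: excludes Haemophilus influenzae — 8 left.
Motility -: all 8 remaining candidates are consistent.
ornithine decarboxylase -: excludes Eikenella corrodens, Pasteurella multocida — 6 left.
Oxidase +: all 6 remaining candidates are consistent.
Urease -: all 6 remaining candidates are consistent.
Nitrate -: excludes Aggregatibacter actinomycetemcomitans, Haemophilus parainfluenzae — 4 left.

Cardiobacterium hominis, Kingella kingae, Neisseria gonorrhoeae, Neisseria meningitidis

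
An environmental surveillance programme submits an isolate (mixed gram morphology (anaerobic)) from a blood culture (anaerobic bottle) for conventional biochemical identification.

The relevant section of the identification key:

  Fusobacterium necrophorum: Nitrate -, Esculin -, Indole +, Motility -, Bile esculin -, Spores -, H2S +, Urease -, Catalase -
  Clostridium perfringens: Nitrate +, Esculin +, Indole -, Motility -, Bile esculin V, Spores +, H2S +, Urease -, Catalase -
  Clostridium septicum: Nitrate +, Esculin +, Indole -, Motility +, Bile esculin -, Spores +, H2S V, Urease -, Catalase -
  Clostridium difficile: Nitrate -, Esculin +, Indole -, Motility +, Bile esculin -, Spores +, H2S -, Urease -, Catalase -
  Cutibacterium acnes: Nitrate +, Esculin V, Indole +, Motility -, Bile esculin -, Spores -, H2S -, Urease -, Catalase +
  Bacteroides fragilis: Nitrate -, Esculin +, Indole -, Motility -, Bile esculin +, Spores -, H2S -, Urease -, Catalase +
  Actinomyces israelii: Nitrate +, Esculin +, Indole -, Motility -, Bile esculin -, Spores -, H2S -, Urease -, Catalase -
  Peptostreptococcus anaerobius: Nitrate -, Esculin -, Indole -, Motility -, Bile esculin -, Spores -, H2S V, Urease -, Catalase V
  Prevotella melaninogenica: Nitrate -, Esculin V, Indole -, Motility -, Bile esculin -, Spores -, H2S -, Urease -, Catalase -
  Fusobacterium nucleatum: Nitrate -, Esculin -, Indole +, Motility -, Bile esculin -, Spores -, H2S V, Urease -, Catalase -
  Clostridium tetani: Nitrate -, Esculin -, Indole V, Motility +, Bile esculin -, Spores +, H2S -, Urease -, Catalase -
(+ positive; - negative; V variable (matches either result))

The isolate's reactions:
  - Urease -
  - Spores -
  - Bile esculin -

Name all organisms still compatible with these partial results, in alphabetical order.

Bile esculin -: excludes Bacteroides fragilis — 10 left.
Spores -: excludes Clostridium perfringens, Clostridium septicum, Clostridium difficile, Clostridium tetani — 6 left.
Urease -: all 6 remaining candidates are consistent.

Actinomyces israelii, Cutibacterium acnes, Fusobacterium necrophorum, Fusobacterium nucleatum, Peptostreptococcus anaerobius, Prevotella melaninogenica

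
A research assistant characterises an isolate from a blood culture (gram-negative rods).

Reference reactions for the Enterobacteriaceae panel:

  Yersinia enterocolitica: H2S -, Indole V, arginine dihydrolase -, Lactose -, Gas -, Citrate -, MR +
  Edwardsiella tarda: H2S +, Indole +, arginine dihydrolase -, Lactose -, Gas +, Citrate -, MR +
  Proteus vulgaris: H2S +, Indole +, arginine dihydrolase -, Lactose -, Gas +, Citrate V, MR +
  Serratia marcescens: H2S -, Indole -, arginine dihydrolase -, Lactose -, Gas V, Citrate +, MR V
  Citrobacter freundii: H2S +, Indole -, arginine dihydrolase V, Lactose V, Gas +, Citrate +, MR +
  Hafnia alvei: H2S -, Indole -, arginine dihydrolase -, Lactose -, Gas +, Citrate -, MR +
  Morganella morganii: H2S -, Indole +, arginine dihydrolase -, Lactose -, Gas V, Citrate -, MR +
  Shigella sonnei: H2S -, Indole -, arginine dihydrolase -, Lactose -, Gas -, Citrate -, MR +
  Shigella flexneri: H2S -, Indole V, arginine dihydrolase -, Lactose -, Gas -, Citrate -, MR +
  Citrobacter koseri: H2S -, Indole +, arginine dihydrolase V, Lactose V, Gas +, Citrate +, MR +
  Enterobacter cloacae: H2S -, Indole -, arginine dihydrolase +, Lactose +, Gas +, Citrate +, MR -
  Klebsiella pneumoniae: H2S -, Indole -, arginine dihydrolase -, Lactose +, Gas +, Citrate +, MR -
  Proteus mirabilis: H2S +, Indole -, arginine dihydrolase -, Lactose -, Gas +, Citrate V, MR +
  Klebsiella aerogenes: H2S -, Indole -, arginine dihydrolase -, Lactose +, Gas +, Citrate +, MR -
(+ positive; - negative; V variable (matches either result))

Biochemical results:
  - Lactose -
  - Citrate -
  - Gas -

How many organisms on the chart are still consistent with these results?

4

Gas -: excludes 9 organisms — 5 left.
Lactose -: all 5 remaining candidates are consistent.
Citrate -: excludes Serratia marcescens — 4 left.
Still consistent: Morganella morganii, Shigella flexneri, Shigella sonnei, Yersinia enterocolitica.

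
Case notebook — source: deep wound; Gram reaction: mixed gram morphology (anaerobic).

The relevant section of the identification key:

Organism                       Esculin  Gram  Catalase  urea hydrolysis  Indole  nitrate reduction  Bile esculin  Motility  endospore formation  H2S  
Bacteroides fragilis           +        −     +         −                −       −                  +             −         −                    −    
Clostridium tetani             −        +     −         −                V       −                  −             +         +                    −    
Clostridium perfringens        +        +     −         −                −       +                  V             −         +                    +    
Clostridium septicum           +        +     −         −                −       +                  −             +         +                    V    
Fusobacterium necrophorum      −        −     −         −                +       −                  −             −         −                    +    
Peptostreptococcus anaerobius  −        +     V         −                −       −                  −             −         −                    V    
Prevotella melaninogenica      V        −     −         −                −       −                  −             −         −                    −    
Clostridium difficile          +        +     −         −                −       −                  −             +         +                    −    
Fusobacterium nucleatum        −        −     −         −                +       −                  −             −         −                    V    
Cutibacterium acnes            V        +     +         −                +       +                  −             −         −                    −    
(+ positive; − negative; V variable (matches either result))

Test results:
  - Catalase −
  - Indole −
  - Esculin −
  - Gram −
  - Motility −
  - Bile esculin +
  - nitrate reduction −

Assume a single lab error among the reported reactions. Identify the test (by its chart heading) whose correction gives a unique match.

As reported, no row in the chart matches all 7 reactions.
Reversing nitrate reduction → still no organism matches.
Reversing Esculin → still no organism matches.
Reversing Motility → still no organism matches.
Reversing Catalase → still no organism matches.
Reversing Bile esculin (to −) → unique match: Prevotella melaninogenica.
Reversing Gram → still no organism matches.
Reversing Indole → still no organism matches.

Bile esculin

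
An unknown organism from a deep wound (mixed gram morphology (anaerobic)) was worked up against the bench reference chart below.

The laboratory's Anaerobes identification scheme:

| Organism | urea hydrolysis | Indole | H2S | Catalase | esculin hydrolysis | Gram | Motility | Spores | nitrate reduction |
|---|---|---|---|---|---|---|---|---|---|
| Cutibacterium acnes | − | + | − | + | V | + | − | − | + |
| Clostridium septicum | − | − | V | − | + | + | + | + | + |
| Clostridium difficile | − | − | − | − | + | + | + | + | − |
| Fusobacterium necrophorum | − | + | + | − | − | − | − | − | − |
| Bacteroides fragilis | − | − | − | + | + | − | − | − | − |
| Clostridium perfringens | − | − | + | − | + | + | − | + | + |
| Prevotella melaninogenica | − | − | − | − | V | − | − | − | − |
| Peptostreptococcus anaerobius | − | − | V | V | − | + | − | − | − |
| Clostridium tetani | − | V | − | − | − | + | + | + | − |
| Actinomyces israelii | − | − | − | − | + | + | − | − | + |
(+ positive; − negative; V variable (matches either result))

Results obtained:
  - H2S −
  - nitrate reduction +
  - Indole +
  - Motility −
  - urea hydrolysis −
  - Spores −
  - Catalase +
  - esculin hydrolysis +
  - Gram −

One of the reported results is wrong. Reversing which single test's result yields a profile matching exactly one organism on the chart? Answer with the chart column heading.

As reported, no row in the chart matches all 9 reactions.
Reversing H2S → still no organism matches.
Reversing esculin hydrolysis → still no organism matches.
Reversing Catalase → still no organism matches.
Reversing Motility → still no organism matches.
Reversing nitrate reduction → still no organism matches.
Reversing Indole → still no organism matches.
Reversing Spores → still no organism matches.
Reversing Gram (to +) → unique match: Cutibacterium acnes.
Reversing urea hydrolysis → still no organism matches.

Gram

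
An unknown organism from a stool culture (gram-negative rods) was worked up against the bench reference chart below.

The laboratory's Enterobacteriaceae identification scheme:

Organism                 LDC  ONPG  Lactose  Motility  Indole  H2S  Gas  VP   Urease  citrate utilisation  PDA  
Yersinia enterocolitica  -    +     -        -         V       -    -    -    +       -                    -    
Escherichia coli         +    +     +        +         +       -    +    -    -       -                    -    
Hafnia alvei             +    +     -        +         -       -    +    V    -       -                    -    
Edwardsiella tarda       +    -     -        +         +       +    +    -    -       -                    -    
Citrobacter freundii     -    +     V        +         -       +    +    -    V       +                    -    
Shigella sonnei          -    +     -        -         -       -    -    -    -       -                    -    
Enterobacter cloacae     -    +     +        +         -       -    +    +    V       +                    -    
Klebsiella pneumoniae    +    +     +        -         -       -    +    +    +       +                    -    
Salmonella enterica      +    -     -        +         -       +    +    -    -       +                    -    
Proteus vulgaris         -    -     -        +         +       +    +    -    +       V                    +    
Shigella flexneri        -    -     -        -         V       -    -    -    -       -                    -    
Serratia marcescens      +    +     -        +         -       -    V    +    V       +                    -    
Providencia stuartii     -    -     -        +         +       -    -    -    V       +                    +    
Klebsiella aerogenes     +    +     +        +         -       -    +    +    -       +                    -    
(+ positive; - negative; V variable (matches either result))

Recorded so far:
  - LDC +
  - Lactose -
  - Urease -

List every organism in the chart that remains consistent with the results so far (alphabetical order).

Edwardsiella tarda, Hafnia alvei, Salmonella enterica, Serratia marcescens

LDC +: excludes 7 organisms — 7 left.
Lactose -: excludes Escherichia coli, Klebsiella pneumoniae, Klebsiella aerogenes — 4 left.
Urease -: all 4 remaining candidates are consistent.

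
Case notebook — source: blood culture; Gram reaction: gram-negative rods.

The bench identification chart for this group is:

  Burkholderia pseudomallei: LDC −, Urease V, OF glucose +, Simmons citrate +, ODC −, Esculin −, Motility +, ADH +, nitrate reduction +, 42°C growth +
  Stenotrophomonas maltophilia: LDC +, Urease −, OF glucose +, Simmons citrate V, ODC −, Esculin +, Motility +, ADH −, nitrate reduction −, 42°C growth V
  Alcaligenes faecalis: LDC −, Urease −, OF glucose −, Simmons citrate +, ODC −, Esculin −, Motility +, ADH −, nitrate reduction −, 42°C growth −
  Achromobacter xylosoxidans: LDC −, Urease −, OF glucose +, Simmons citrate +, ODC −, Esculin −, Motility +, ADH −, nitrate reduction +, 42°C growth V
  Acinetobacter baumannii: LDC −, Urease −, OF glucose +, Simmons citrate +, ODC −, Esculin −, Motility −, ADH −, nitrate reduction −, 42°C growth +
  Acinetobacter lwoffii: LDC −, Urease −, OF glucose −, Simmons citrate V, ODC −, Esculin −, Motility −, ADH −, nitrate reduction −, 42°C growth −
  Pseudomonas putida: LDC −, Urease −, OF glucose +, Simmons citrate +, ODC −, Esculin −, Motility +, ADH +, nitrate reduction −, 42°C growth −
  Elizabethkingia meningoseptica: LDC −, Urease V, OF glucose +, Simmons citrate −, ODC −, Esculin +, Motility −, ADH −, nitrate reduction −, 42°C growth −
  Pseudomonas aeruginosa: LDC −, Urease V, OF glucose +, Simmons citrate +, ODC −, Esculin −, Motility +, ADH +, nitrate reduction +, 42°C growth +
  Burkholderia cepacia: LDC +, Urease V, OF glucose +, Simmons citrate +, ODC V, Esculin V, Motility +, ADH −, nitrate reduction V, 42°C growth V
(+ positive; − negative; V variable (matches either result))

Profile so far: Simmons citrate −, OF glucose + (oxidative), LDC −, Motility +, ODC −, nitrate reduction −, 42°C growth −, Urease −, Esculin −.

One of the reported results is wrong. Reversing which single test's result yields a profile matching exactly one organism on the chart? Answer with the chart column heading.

As reported, no row in the chart matches all 9 reactions.
Reversing Esculin → still no organism matches.
Reversing 42°C growth → still no organism matches.
Reversing ODC → still no organism matches.
Reversing OF glucose → still no organism matches.
Reversing Simmons citrate (to +) → unique match: Pseudomonas putida.
Reversing nitrate reduction → still no organism matches.
Reversing LDC → still no organism matches.
Reversing Urease → still no organism matches.
Reversing Motility → still no organism matches.

Simmons citrate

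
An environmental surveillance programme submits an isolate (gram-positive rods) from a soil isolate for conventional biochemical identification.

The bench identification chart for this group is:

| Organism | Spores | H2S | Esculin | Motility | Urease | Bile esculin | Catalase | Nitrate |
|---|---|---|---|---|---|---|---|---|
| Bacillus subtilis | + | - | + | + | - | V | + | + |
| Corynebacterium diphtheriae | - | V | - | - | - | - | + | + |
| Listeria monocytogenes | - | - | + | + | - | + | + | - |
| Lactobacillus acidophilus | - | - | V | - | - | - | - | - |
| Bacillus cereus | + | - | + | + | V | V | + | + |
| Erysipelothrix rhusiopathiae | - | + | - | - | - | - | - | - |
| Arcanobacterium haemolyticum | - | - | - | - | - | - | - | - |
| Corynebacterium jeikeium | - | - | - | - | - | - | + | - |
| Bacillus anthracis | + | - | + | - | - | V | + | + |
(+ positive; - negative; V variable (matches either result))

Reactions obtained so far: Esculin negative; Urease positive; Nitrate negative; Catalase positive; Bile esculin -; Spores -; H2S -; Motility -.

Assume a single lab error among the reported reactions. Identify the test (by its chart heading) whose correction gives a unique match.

Urease

As reported, no row in the chart matches all 8 reactions.
Reversing Spores → still no organism matches.
Reversing Nitrate → still no organism matches.
Reversing Motility → still no organism matches.
Reversing H2S → still no organism matches.
Reversing Esculin → still no organism matches.
Reversing Bile esculin → still no organism matches.
Reversing Urease (to -) → unique match: Corynebacterium jeikeium.
Reversing Catalase → still no organism matches.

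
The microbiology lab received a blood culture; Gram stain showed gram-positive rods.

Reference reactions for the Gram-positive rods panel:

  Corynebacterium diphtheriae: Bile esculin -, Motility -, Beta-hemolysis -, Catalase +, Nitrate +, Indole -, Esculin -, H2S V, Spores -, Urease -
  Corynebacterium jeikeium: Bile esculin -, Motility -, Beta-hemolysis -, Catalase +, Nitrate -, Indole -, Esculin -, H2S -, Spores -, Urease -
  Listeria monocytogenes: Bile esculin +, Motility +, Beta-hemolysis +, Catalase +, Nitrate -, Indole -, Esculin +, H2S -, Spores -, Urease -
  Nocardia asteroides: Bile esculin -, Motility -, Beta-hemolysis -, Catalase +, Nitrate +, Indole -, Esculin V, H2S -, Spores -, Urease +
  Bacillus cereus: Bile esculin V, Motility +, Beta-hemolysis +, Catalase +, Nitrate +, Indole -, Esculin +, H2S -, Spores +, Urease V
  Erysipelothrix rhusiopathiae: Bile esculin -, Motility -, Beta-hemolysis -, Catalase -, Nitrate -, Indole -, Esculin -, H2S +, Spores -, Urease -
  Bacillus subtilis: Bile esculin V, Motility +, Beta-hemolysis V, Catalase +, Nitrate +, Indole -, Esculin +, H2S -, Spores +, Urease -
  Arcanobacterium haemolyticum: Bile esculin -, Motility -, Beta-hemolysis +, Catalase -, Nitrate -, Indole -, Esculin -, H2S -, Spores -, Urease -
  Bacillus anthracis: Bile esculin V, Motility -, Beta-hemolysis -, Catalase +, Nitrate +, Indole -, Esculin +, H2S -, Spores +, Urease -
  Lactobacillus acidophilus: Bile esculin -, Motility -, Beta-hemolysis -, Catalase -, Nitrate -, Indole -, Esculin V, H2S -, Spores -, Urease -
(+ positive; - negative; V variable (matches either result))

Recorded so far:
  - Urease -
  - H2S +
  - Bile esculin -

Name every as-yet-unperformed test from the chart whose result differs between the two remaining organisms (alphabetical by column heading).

Catalase, Nitrate

H2S +: excludes 8 organisms — 2 left.
Urease -: all 2 remaining candidates are consistent.
Bile esculin -: all 2 remaining candidates are consistent.
Two candidates remain: Corynebacterium diphtheriae and Erysipelothrix rhusiopathiae.
  Motility: - vs - — same for both, does not separate.
  Beta-hemolysis: - vs - — same for both, does not separate.
  Catalase: Corynebacterium diphtheriae +, Erysipelothrix rhusiopathiae - — discriminates.
  Nitrate: Corynebacterium diphtheriae +, Erysipelothrix rhusiopathiae - — discriminates.
  Indole: - vs - — same for both, does not separate.
  Esculin: - vs - — same for both, does not separate.
  Spores: - vs - — same for both, does not separate.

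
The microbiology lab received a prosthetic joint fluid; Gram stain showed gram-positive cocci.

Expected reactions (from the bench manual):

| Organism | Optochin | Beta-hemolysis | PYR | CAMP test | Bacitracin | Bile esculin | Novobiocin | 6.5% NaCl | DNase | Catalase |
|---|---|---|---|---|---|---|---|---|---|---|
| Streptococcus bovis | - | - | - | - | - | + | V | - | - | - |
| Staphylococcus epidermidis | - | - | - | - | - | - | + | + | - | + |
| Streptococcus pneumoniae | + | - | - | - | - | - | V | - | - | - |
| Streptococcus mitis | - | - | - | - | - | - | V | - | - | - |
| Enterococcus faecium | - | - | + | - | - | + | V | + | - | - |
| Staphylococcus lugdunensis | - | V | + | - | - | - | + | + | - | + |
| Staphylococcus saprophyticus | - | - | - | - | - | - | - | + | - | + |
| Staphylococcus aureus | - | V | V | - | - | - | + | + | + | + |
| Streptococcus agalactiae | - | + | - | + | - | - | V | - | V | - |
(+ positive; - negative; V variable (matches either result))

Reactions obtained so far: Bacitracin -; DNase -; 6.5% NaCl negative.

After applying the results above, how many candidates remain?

4

Bacitracin -: all 9 remaining candidates are consistent.
6.5% NaCl -: excludes 5 organisms — 4 left.
DNase -: all 4 remaining candidates are consistent.
Still consistent: Streptococcus agalactiae, Streptococcus bovis, Streptococcus mitis, Streptococcus pneumoniae.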